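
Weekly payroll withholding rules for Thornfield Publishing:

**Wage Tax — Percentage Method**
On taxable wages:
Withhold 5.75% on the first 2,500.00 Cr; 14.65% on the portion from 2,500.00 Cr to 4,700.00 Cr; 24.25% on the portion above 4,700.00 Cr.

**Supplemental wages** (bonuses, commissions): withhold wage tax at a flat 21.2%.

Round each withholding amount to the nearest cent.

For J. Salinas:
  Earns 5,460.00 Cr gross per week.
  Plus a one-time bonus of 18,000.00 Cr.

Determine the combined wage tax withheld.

4,466.35 Cr

Wage Tax: taxable = 5,460.00 Cr
  466.05 Cr + 24.25% × (5,460.00 Cr − 4,700.00 Cr) = 466.05 Cr + 24.25% × 760.00 Cr = 650.35 Cr
Supplemental (21.2% flat on bonus): 21.2% × 18,000.00 Cr = 3,816.00 Cr
Total wage tax: 650.35 Cr + 3,816.00 Cr = 4,466.35 Cr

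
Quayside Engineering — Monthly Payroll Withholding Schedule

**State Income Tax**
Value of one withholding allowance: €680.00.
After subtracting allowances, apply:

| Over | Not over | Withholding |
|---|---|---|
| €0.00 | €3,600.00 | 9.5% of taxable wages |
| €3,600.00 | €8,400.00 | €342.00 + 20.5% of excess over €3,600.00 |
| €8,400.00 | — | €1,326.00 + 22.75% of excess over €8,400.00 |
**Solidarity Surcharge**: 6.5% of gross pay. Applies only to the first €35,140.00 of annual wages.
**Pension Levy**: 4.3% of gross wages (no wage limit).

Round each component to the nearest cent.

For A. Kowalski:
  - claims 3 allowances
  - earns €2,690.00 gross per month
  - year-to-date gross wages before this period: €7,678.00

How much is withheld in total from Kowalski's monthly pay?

€352.27

State Income Tax: taxable = €2,690.00 − 3×€680.00 = €650.00
  9.5% × €650.00 = €61.75
Solidarity Surcharge: 6.5% × €2,690.00 = €174.85
Pension Levy: 4.3% × €2,690.00 = €115.67
Total: €61.75 + €174.85 + €115.67 = €352.27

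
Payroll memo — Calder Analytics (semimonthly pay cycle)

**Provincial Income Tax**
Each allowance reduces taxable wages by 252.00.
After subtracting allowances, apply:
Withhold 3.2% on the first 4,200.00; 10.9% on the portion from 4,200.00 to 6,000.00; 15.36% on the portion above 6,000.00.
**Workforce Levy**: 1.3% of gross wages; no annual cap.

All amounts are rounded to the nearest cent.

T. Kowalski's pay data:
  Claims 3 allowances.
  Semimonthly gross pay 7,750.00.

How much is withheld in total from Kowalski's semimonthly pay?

584.03

Provincial Income Tax: taxable = 7,750.00 − 3×252.00 = 6,994.00
  330.60 + 15.36% × (6,994.00 − 6,000.00) = 330.60 + 15.36% × 994.00 = 483.28
Workforce Levy: 1.3% × 7,750.00 = 100.75
Total: 483.28 + 100.75 = 584.03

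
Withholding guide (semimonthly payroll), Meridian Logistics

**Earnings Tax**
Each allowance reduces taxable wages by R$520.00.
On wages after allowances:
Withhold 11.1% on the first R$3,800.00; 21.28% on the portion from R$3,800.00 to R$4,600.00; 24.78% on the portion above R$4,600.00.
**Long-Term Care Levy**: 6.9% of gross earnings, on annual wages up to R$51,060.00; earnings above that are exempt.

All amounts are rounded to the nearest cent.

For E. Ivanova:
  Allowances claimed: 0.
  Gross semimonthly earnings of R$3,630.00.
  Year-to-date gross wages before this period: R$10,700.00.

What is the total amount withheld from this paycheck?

R$653.40

Earnings Tax: taxable = R$3,630.00
  11.1% × R$3,630.00 = R$402.93
Long-Term Care Levy: 6.9% × R$3,630.00 = R$250.47
Total: R$402.93 + R$250.47 = R$653.40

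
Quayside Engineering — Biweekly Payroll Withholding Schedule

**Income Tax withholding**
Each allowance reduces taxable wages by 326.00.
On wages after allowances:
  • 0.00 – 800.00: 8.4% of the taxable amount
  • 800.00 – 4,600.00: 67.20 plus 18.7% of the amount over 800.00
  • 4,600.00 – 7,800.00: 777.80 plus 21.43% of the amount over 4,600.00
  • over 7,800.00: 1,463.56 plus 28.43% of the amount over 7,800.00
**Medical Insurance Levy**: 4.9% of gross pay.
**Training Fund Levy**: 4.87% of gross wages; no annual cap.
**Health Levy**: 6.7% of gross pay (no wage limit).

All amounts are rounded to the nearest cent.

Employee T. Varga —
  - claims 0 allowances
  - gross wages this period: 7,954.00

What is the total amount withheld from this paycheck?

2,817.37

Income Tax: taxable = 7,954.00
  1,463.56 + 28.43% × (7,954.00 − 7,800.00) = 1,463.56 + 28.43% × 154.00 = 1,507.34
Medical Insurance Levy: 4.9% × 7,954.00 = 389.75
Training Fund Levy: 4.87% × 7,954.00 = 387.36
Health Levy: 6.7% × 7,954.00 = 532.92
Total: 1,507.34 + 389.75 + 387.36 + 532.92 = 2,817.37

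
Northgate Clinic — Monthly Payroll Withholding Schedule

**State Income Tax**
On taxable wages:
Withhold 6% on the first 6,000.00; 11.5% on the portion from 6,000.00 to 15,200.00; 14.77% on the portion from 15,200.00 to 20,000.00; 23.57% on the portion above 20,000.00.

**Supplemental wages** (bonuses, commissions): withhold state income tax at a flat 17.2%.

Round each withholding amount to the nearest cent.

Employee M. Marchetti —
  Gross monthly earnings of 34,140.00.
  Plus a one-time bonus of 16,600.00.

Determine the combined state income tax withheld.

8,314.96

State Income Tax: taxable = 34,140.00
  2,126.96 + 23.57% × (34,140.00 − 20,000.00) = 2,126.96 + 23.57% × 14,140.00 = 5,459.76
Supplemental (17.2% flat on bonus): 17.2% × 16,600.00 = 2,855.20
Total state income tax: 5,459.76 + 2,855.20 = 8,314.96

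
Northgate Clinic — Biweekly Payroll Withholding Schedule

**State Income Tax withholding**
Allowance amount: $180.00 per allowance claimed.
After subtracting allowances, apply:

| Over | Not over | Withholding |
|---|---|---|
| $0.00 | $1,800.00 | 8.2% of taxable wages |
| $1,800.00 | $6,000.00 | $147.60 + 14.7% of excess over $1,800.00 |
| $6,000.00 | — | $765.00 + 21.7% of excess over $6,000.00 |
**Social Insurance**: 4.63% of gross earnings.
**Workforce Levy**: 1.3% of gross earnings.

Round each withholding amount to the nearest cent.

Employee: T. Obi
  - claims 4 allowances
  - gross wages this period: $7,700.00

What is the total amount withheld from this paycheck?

State Income Tax: taxable = $7,700.00 − 4×$180.00 = $6,980.00
  $765.00 + 21.7% × ($6,980.00 − $6,000.00) = $765.00 + 21.7% × $980.00 = $977.66
Social Insurance: 4.63% × $7,700.00 = $356.51
Workforce Levy: 1.3% × $7,700.00 = $100.10
Total: $977.66 + $356.51 + $100.10 = $1,434.27

$1,434.27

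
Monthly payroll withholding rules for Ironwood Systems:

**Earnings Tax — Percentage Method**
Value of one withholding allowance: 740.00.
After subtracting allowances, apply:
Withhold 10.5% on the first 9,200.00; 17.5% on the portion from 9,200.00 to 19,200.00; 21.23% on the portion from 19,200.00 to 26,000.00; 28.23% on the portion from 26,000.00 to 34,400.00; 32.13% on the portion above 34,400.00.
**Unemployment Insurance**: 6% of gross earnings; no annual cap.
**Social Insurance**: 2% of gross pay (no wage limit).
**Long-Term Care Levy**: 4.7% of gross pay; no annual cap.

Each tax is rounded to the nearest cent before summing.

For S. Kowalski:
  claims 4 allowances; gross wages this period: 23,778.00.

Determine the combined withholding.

6,079.31

Earnings Tax: taxable = 23,778.00 − 4×740.00 = 20,818.00
  2,716.00 + 21.23% × (20,818.00 − 19,200.00) = 2,716.00 + 21.23% × 1,618.00 = 3,059.50
Unemployment Insurance: 6% × 23,778.00 = 1,426.68
Social Insurance: 2% × 23,778.00 = 475.56
Long-Term Care Levy: 4.7% × 23,778.00 = 1,117.57
Total: 3,059.50 + 1,426.68 + 475.56 + 1,117.57 = 6,079.31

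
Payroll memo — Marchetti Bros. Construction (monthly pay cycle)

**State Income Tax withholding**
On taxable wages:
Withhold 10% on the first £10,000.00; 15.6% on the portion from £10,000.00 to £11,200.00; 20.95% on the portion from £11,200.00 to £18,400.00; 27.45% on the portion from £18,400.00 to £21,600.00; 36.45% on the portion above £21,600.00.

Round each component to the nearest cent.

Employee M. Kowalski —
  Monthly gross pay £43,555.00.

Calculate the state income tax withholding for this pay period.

£11,576.60

State Income Tax: taxable = £43,555.00
  £3,574.00 + 36.45% × (£43,555.00 − £21,600.00) = £3,574.00 + 36.45% × £21,955.00 = £11,576.60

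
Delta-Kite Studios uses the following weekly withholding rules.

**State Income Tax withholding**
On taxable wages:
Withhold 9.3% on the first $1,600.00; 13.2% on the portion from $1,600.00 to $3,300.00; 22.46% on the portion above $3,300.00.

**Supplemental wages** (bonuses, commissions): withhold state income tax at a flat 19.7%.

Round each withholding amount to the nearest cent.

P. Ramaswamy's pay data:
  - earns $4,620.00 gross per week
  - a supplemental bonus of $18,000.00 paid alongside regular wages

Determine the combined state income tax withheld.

$4,215.67

State Income Tax: taxable = $4,620.00
  $373.20 + 22.46% × ($4,620.00 − $3,300.00) = $373.20 + 22.46% × $1,320.00 = $669.67
Supplemental (19.7% flat on bonus): 19.7% × $18,000.00 = $3,546.00
Total state income tax: $669.67 + $3,546.00 = $4,215.67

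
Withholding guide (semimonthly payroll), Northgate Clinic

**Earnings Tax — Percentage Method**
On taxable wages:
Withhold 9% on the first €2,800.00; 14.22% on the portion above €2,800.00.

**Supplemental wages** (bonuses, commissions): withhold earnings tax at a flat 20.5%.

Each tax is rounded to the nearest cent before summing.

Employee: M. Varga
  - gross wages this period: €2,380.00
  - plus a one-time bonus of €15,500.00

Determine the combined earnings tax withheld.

€3,391.70

Earnings Tax: taxable = €2,380.00
  9% × €2,380.00 = €214.20
Supplemental (20.5% flat on bonus): 20.5% × €15,500.00 = €3,177.50
Total earnings tax: €214.20 + €3,177.50 = €3,391.70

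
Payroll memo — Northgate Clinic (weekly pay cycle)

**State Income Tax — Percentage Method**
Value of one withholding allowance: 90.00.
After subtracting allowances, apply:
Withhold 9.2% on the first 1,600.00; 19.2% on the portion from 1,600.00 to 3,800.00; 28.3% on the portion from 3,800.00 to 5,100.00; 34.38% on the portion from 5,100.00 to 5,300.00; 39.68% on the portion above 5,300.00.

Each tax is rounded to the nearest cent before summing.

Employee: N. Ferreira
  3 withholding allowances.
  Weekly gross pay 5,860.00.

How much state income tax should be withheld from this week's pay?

1,121.33

State Income Tax: taxable = 5,860.00 − 3×90.00 = 5,590.00
  1,006.26 + 39.68% × (5,590.00 − 5,300.00) = 1,006.26 + 39.68% × 290.00 = 1,121.33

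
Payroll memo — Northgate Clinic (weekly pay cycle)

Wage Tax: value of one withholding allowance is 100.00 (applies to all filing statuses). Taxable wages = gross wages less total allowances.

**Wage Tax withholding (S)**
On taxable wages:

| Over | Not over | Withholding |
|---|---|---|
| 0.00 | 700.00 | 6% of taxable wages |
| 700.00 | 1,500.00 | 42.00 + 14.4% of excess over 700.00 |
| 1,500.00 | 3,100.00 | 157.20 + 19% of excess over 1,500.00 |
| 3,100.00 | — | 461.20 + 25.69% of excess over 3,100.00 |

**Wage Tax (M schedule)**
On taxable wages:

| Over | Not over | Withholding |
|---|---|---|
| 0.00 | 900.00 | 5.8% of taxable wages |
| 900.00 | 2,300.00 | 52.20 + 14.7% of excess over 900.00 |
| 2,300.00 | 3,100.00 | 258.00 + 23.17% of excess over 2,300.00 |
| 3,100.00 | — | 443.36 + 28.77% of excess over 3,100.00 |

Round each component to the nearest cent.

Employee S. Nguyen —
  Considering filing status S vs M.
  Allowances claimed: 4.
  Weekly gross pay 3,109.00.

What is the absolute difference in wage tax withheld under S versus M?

34.14

Wage Tax (S): taxable = 3,109.00 − 4×100.00 = 2,709.00
  157.20 + 19% × (2,709.00 − 1,500.00) = 157.20 + 19% × 1,209.00 = 386.91
Wage Tax (M): taxable = 3,109.00 − 4×100.00 = 2,709.00
  258.00 + 23.17% × (2,709.00 − 2,300.00) = 258.00 + 23.17% × 409.00 = 352.77
Difference: |386.91 − 352.77| = 34.14 (higher under S)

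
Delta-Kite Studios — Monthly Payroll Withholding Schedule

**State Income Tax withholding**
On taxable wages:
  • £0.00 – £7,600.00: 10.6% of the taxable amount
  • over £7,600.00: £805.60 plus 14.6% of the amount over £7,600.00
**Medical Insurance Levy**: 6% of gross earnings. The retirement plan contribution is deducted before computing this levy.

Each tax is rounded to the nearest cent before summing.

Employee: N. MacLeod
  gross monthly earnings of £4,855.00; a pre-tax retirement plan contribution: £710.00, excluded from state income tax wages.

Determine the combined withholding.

£688.07

State Income Tax: taxable = £4,855.00 − £710.00 = £4,145.00
  10.6% × £4,145.00 = £439.37
Medical Insurance Levy: 6% × £4,145.00 = £248.70
Total: £439.37 + £248.70 = £688.07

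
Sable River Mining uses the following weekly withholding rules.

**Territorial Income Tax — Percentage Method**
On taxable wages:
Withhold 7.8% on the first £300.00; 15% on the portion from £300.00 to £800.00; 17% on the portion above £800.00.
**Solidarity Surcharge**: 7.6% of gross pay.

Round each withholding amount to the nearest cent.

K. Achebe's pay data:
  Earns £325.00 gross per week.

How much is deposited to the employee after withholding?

Territorial Income Tax: taxable = £325.00
  £23.40 + 15% × (£325.00 − £300.00) = £23.40 + 15% × £25.00 = £27.15
Solidarity Surcharge: 7.6% × £325.00 = £24.70
Total withheld: £27.15 + £24.70 = £51.85
Net pay: £325.00 − £51.85 = £273.15

£273.15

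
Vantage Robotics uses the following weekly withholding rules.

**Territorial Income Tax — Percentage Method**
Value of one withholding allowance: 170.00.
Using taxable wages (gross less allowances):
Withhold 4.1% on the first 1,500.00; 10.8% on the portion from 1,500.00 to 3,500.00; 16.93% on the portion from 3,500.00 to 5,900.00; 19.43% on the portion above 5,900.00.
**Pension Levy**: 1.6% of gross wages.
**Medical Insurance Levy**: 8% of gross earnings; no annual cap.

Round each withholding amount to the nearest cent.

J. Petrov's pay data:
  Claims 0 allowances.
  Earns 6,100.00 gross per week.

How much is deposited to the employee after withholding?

Territorial Income Tax: taxable = 6,100.00
  683.82 + 19.43% × (6,100.00 − 5,900.00) = 683.82 + 19.43% × 200.00 = 722.68
Pension Levy: 1.6% × 6,100.00 = 97.60
Medical Insurance Levy: 8% × 6,100.00 = 488.00
Total withheld: 722.68 + 97.60 + 488.00 = 1,308.28
Net pay: 6,100.00 − 1,308.28 = 4,791.72

4,791.72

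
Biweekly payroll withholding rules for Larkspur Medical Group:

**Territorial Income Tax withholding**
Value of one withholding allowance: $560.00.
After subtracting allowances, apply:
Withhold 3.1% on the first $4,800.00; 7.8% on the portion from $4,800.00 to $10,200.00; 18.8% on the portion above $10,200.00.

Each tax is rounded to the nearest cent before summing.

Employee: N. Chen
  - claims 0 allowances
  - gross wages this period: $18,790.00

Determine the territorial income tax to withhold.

$2,184.92

Territorial Income Tax: taxable = $18,790.00
  $570.00 + 18.8% × ($18,790.00 − $10,200.00) = $570.00 + 18.8% × $8,590.00 = $2,184.92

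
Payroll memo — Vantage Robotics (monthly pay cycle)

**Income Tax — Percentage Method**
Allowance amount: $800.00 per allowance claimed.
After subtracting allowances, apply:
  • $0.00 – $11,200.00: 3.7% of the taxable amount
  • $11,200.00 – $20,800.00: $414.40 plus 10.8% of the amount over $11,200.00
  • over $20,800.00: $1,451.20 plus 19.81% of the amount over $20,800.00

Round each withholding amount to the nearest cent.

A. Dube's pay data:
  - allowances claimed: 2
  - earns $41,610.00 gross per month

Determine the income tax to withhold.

$5,256.70

Income Tax: taxable = $41,610.00 − 2×$800.00 = $40,010.00
  $1,451.20 + 19.81% × ($40,010.00 − $20,800.00) = $1,451.20 + 19.81% × $19,210.00 = $5,256.70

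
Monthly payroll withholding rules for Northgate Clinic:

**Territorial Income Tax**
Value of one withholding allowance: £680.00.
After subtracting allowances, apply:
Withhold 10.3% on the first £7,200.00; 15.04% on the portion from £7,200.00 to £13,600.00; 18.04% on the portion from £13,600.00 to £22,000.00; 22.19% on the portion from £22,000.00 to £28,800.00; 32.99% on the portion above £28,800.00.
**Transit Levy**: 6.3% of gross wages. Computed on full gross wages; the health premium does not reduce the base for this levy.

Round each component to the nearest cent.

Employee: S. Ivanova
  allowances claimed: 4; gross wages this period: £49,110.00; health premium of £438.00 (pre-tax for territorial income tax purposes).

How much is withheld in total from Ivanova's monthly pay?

Territorial Income Tax: taxable = £49,110.00 − £438.00 − 4×£680.00 = £45,952.00
  £4,728.44 + 32.99% × (£45,952.00 − £28,800.00) = £4,728.44 + 32.99% × £17,152.00 = £10,386.88
Transit Levy: 6.3% × £49,110.00 = £3,093.93
Total: £10,386.88 + £3,093.93 = £13,480.81

£13,480.81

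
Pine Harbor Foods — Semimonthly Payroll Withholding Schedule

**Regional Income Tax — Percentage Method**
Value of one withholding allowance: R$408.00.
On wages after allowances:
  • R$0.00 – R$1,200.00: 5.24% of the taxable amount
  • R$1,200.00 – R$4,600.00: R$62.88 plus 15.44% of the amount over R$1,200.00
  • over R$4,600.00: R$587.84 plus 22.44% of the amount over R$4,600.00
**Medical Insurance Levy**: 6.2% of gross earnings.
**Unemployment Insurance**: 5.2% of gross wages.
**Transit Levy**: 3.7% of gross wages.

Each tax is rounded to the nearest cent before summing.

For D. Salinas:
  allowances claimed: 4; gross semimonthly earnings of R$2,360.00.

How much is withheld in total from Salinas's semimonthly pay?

R$394.51

Regional Income Tax: taxable = R$2,360.00 − 4×R$408.00 = R$728.00
  5.24% × R$728.00 = R$38.15
Medical Insurance Levy: 6.2% × R$2,360.00 = R$146.32
Unemployment Insurance: 5.2% × R$2,360.00 = R$122.72
Transit Levy: 3.7% × R$2,360.00 = R$87.32
Total: R$38.15 + R$146.32 + R$122.72 + R$87.32 = R$394.51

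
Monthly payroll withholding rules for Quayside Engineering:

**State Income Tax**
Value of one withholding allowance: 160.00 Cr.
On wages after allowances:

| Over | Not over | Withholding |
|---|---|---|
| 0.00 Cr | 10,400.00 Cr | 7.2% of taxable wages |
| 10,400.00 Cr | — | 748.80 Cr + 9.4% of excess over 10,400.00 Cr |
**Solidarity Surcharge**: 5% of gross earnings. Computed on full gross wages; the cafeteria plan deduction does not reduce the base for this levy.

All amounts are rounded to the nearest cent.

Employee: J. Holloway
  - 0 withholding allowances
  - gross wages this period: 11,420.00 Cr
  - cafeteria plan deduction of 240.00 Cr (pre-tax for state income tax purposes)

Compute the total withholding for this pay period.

State Income Tax: taxable = 11,420.00 Cr − 240.00 Cr = 11,180.00 Cr
  748.80 Cr + 9.4% × (11,180.00 Cr − 10,400.00 Cr) = 748.80 Cr + 9.4% × 780.00 Cr = 822.12 Cr
Solidarity Surcharge: 5% × 11,420.00 Cr = 571.00 Cr
Total: 822.12 Cr + 571.00 Cr = 1,393.12 Cr

1,393.12 Cr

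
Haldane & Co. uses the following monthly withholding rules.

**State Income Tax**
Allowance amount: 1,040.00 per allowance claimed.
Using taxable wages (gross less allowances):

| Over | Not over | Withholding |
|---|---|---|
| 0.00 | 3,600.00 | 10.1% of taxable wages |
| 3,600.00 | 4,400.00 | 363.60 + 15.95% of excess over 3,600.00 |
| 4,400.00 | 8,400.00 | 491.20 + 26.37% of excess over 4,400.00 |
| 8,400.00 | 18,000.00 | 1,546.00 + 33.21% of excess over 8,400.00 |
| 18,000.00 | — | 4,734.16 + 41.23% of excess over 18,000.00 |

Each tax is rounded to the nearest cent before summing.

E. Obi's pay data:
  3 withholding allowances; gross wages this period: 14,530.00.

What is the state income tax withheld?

2,545.62

State Income Tax: taxable = 14,530.00 − 3×1,040.00 = 11,410.00
  1,546.00 + 33.21% × (11,410.00 − 8,400.00) = 1,546.00 + 33.21% × 3,010.00 = 2,545.62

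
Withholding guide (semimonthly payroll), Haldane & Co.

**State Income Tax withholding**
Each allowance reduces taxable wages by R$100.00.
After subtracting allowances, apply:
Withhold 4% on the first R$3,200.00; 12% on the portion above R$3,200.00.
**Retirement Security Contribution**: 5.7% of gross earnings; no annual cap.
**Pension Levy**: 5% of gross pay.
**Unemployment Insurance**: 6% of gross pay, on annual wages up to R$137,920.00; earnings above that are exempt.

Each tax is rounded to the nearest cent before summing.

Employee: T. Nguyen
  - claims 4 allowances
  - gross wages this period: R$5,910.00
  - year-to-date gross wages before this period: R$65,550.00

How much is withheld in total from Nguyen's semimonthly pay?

R$1,392.17

State Income Tax: taxable = R$5,910.00 − 4×R$100.00 = R$5,510.00
  R$128.00 + 12% × (R$5,510.00 − R$3,200.00) = R$128.00 + 12% × R$2,310.00 = R$405.20
Retirement Security Contribution: 5.7% × R$5,910.00 = R$336.87
Pension Levy: 5% × R$5,910.00 = R$295.50
Unemployment Insurance: 6% × R$5,910.00 = R$354.60
Total: R$405.20 + R$336.87 + R$295.50 + R$354.60 = R$1,392.17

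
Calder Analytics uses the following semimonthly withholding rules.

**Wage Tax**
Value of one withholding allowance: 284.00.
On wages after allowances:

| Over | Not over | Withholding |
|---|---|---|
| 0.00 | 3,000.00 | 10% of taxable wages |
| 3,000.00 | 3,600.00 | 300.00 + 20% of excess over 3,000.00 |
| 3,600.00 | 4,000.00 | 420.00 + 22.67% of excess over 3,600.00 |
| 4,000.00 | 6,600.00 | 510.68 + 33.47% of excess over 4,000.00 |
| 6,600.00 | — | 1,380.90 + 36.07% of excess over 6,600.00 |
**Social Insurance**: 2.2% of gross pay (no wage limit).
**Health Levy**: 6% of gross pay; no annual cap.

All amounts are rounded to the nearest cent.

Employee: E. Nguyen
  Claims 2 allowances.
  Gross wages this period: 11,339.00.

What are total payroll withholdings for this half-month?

Wage Tax: taxable = 11,339.00 − 2×284.00 = 10,771.00
  1,380.90 + 36.07% × (10,771.00 − 6,600.00) = 1,380.90 + 36.07% × 4,171.00 = 2,885.38
Social Insurance: 2.2% × 11,339.00 = 249.46
Health Levy: 6% × 11,339.00 = 680.34
Total: 2,885.38 + 249.46 + 680.34 = 3,815.18

3,815.18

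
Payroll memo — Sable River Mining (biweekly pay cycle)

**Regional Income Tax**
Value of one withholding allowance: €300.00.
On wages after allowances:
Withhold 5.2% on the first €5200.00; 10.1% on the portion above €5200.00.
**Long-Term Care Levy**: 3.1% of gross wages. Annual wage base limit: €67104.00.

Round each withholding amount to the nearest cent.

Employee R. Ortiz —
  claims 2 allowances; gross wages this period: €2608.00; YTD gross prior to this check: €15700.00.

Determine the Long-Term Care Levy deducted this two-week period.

Long-Term Care Levy: 3.1% × €2608.00 = €80.85

€80.85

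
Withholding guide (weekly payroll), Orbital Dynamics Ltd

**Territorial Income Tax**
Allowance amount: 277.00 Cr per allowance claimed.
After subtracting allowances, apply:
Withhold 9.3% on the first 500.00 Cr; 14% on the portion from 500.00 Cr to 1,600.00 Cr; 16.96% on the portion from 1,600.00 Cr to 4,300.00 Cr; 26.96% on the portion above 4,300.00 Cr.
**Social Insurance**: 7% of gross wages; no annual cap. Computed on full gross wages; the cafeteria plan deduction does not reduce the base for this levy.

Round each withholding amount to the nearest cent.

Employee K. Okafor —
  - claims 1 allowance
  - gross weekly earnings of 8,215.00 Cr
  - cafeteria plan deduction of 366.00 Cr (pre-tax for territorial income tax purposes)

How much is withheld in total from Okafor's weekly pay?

Territorial Income Tax: taxable = 8,215.00 Cr − 366.00 Cr − 1×277.00 Cr = 7,572.00 Cr
  658.42 Cr + 26.96% × (7,572.00 Cr − 4,300.00 Cr) = 658.42 Cr + 26.96% × 3,272.00 Cr = 1,540.55 Cr
Social Insurance: 7% × 8,215.00 Cr = 575.05 Cr
Total: 1,540.55 Cr + 575.05 Cr = 2,115.60 Cr

2,115.60 Cr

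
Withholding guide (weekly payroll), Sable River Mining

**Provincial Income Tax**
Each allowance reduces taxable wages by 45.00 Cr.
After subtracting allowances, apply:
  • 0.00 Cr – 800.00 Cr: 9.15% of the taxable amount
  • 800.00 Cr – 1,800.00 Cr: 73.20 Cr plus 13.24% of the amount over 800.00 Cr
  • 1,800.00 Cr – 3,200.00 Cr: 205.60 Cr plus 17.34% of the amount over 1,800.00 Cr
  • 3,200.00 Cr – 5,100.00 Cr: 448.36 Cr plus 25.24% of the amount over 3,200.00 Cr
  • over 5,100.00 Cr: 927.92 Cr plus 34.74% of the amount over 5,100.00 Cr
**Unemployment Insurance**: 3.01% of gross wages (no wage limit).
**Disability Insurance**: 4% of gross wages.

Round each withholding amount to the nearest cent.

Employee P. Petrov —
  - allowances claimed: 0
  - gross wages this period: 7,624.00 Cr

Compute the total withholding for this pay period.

2,339.20 Cr

Provincial Income Tax: taxable = 7,624.00 Cr
  927.92 Cr + 34.74% × (7,624.00 Cr − 5,100.00 Cr) = 927.92 Cr + 34.74% × 2,524.00 Cr = 1,804.76 Cr
Unemployment Insurance: 3.01% × 7,624.00 Cr = 229.48 Cr
Disability Insurance: 4% × 7,624.00 Cr = 304.96 Cr
Total: 1,804.76 Cr + 229.48 Cr + 304.96 Cr = 2,339.20 Cr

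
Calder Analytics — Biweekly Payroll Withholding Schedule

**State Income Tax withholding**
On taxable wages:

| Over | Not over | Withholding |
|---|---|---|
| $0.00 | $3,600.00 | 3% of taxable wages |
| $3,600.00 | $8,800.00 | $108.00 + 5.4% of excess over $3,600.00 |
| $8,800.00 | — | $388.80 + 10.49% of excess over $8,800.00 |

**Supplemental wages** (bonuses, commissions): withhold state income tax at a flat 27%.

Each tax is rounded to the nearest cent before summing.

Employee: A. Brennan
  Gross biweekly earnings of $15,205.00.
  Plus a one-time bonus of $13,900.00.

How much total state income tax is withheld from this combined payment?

$4,813.68

State Income Tax: taxable = $15,205.00
  $388.80 + 10.49% × ($15,205.00 − $8,800.00) = $388.80 + 10.49% × $6,405.00 = $1,060.68
Supplemental (27% flat on bonus): 27% × $13,900.00 = $3,753.00
Total state income tax: $1,060.68 + $3,753.00 = $4,813.68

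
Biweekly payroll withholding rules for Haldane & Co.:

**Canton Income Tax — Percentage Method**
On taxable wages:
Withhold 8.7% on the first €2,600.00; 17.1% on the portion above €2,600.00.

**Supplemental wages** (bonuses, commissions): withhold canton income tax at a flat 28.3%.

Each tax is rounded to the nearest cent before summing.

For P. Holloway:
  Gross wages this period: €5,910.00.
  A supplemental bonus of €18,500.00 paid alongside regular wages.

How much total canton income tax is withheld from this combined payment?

Canton Income Tax: taxable = €5,910.00
  €226.20 + 17.1% × (€5,910.00 − €2,600.00) = €226.20 + 17.1% × €3,310.00 = €792.21
Supplemental (28.3% flat on bonus): 28.3% × €18,500.00 = €5,235.50
Total canton income tax: €792.21 + €5,235.50 = €6,027.71

€6,027.71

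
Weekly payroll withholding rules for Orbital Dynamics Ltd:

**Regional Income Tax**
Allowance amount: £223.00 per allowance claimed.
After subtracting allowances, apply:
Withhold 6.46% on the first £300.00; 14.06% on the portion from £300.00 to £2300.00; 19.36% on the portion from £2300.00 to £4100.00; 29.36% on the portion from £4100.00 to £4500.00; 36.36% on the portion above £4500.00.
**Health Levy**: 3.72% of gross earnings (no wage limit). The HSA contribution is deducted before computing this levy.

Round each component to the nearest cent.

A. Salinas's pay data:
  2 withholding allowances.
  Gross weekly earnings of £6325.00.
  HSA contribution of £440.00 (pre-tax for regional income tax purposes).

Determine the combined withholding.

£1326.84

Regional Income Tax: taxable = £6325.00 − £440.00 − 2×£223.00 = £5439.00
  £766.50 + 36.36% × (£5439.00 − £4500.00) = £766.50 + 36.36% × £939.00 = £1107.92
Health Levy: 3.72% × £5885.00 = £218.92
Total: £1107.92 + £218.92 = £1326.84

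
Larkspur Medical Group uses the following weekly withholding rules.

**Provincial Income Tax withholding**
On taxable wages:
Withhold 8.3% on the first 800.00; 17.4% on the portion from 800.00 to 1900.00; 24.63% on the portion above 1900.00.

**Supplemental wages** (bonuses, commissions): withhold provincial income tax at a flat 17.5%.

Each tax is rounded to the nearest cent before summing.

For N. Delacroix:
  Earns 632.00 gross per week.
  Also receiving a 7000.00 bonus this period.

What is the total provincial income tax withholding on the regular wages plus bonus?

Provincial Income Tax: taxable = 632.00
  8.3% × 632.00 = 52.46
Supplemental (17.5% flat on bonus): 17.5% × 7000.00 = 1225.00
Total provincial income tax: 52.46 + 1225.00 = 1277.46

1277.46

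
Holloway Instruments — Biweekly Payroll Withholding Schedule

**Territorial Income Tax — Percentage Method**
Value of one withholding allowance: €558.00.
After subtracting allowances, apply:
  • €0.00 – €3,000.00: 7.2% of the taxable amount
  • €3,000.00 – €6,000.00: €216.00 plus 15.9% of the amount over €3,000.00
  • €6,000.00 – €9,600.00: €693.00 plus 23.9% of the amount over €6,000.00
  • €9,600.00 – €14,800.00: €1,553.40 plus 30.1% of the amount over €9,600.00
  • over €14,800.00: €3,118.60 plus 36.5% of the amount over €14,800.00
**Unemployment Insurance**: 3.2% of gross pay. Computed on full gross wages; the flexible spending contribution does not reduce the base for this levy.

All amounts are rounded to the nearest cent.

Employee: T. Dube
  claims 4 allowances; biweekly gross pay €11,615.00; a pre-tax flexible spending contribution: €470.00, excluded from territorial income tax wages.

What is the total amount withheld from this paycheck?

€1,760.89

Territorial Income Tax: taxable = €11,615.00 − €470.00 − 4×€558.00 = €8,913.00
  €693.00 + 23.9% × (€8,913.00 − €6,000.00) = €693.00 + 23.9% × €2,913.00 = €1,389.21
Unemployment Insurance: 3.2% × €11,615.00 = €371.68
Total: €1,389.21 + €371.68 = €1,760.89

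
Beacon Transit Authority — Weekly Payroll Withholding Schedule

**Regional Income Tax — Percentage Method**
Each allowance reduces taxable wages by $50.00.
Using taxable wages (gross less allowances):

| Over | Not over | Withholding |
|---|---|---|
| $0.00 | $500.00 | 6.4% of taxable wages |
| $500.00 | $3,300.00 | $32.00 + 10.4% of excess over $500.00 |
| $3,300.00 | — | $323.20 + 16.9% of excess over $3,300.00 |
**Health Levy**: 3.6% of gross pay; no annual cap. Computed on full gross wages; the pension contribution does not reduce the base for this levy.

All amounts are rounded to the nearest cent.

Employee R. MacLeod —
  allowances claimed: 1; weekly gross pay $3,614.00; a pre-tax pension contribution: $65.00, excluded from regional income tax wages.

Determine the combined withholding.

$486.93

Regional Income Tax: taxable = $3,614.00 − $65.00 − 1×$50.00 = $3,499.00
  $323.20 + 16.9% × ($3,499.00 − $3,300.00) = $323.20 + 16.9% × $199.00 = $356.83
Health Levy: 3.6% × $3,614.00 = $130.10
Total: $356.83 + $130.10 = $486.93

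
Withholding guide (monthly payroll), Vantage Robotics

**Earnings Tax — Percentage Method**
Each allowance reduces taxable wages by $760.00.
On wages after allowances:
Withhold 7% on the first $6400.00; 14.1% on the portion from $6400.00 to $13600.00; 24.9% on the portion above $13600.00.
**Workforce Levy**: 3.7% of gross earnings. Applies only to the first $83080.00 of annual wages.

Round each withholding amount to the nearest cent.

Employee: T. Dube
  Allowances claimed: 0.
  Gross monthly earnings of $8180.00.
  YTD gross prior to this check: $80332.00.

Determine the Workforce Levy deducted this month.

Workforce Levy: cap $83080.00 − YTD $80332.00 = $2748.00 subject; 3.7% × $2748.00 = $101.68

$101.68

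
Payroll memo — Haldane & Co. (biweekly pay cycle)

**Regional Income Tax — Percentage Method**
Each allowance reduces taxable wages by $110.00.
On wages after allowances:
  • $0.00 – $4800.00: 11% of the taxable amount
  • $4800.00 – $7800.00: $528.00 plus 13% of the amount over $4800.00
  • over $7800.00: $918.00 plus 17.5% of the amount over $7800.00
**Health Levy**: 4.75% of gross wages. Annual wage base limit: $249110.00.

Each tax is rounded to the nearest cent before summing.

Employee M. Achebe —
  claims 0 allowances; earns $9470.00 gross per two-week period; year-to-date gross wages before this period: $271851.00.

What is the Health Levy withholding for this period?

Health Levy: YTD $271851.00 ≥ cap $249110.00 → $0.00

$0.00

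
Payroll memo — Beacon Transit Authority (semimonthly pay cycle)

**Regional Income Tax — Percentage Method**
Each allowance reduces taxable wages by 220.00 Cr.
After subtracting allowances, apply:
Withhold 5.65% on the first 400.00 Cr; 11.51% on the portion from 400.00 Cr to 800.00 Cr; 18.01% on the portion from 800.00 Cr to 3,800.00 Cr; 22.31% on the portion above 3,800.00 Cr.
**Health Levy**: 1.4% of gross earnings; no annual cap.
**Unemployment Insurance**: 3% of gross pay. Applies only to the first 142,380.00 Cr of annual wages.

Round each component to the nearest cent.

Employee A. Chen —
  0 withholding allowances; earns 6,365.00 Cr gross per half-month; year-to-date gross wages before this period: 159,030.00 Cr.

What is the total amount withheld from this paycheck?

Regional Income Tax: taxable = 6,365.00 Cr
  608.94 Cr + 22.31% × (6,365.00 Cr − 3,800.00 Cr) = 608.94 Cr + 22.31% × 2,565.00 Cr = 1,181.19 Cr
Health Levy: 1.4% × 6,365.00 Cr = 89.11 Cr
Unemployment Insurance: YTD 159,030.00 Cr ≥ cap 142,380.00 Cr → 0.00 Cr
Total: 1,181.19 Cr + 89.11 Cr + 0.00 Cr = 1,270.30 Cr

1,270.30 Cr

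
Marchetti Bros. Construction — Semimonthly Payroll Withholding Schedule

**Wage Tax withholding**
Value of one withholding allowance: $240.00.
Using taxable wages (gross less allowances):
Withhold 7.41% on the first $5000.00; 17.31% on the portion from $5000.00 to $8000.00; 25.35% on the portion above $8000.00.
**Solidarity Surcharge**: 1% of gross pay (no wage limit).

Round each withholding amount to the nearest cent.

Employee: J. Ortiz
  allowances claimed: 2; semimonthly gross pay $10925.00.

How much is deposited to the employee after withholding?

Wage Tax: taxable = $10925.00 − 2×$240.00 = $10445.00
  $889.80 + 25.35% × ($10445.00 − $8000.00) = $889.80 + 25.35% × $2445.00 = $1509.61
Solidarity Surcharge: 1% × $10925.00 = $109.25
Total withheld: $1509.61 + $109.25 = $1618.86
Net pay: $10925.00 − $1618.86 = $9306.14

$9306.14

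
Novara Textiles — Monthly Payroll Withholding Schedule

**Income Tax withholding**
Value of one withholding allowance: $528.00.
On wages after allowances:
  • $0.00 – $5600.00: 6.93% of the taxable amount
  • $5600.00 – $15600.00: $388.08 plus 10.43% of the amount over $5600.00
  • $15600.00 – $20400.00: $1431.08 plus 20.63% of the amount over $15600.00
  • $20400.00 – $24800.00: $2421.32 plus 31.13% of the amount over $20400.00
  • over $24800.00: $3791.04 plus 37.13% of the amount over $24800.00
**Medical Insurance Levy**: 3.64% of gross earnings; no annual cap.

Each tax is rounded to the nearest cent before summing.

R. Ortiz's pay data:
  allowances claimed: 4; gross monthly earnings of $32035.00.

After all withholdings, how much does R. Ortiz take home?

Income Tax: taxable = $32035.00 − 4×$528.00 = $29923.00
  $3791.04 + 37.13% × ($29923.00 − $24800.00) = $3791.04 + 37.13% × $5123.00 = $5693.21
Medical Insurance Levy: 3.64% × $32035.00 = $1166.07
Total withheld: $5693.21 + $1166.07 = $6859.28
Net pay: $32035.00 − $6859.28 = $25175.72

$25175.72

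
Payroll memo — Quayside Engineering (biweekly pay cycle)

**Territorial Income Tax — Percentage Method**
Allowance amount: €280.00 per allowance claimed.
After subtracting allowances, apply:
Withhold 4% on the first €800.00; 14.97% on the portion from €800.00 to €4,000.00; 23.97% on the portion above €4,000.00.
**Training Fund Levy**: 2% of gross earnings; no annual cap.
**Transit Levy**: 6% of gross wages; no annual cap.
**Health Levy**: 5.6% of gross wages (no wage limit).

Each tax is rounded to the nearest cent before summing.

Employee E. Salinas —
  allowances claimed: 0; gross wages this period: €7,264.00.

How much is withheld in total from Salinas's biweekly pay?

€2,281.32

Territorial Income Tax: taxable = €7,264.00
  €511.04 + 23.97% × (€7,264.00 − €4,000.00) = €511.04 + 23.97% × €3,264.00 = €1,293.42
Training Fund Levy: 2% × €7,264.00 = €145.28
Transit Levy: 6% × €7,264.00 = €435.84
Health Levy: 5.6% × €7,264.00 = €406.78
Total: €1,293.42 + €145.28 + €435.84 + €406.78 = €2,281.32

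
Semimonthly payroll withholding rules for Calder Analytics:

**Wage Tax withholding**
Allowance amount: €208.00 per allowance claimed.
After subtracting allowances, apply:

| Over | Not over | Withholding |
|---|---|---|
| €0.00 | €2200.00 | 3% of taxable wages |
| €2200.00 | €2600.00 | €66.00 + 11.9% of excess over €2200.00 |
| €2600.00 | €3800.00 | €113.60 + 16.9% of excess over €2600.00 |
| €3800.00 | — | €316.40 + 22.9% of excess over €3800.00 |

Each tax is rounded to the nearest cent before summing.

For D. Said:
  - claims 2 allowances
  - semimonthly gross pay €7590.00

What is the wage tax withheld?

€1089.05

Wage Tax: taxable = €7590.00 − 2×€208.00 = €7174.00
  €316.40 + 22.9% × (€7174.00 − €3800.00) = €316.40 + 22.9% × €3374.00 = €1089.05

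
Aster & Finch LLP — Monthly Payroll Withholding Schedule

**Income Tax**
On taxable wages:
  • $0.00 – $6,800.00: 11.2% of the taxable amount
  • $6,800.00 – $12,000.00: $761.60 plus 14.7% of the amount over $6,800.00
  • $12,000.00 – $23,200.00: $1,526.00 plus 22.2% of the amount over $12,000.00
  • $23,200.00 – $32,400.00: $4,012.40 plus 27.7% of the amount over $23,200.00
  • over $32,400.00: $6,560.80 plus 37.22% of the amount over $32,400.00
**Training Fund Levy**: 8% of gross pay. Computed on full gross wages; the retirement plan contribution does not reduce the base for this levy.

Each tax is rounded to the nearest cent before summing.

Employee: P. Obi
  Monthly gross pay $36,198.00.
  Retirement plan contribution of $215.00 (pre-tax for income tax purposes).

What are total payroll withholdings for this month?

$10,790.23

Income Tax: taxable = $36,198.00 − $215.00 = $35,983.00
  $6,560.80 + 37.22% × ($35,983.00 − $32,400.00) = $6,560.80 + 37.22% × $3,583.00 = $7,894.39
Training Fund Levy: 8% × $36,198.00 = $2,895.84
Total: $7,894.39 + $2,895.84 = $10,790.23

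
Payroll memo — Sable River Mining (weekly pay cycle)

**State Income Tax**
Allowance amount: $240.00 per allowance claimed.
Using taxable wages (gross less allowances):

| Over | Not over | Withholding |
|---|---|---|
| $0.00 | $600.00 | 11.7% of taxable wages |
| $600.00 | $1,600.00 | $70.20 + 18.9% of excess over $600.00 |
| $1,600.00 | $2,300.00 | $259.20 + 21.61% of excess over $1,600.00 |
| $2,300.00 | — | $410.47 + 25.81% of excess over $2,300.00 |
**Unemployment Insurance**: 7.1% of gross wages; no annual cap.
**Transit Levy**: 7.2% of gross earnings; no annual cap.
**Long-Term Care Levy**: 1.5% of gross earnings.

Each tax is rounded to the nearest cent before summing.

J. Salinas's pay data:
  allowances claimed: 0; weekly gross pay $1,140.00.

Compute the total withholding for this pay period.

State Income Tax: taxable = $1,140.00
  $70.20 + 18.9% × ($1,140.00 − $600.00) = $70.20 + 18.9% × $540.00 = $172.26
Unemployment Insurance: 7.1% × $1,140.00 = $80.94
Transit Levy: 7.2% × $1,140.00 = $82.08
Long-Term Care Levy: 1.5% × $1,140.00 = $17.10
Total: $172.26 + $80.94 + $82.08 + $17.10 = $352.38

$352.38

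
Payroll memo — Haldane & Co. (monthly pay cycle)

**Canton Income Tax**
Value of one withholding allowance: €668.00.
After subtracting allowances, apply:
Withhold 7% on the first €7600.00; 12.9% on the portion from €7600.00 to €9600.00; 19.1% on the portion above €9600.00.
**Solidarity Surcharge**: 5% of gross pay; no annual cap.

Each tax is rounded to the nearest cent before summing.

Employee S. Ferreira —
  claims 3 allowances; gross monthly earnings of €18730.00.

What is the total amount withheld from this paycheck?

€3087.57

Canton Income Tax: taxable = €18730.00 − 3×€668.00 = €16726.00
  €790.00 + 19.1% × (€16726.00 − €9600.00) = €790.00 + 19.1% × €7126.00 = €2151.07
Solidarity Surcharge: 5% × €18730.00 = €936.50
Total: €2151.07 + €936.50 = €3087.57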